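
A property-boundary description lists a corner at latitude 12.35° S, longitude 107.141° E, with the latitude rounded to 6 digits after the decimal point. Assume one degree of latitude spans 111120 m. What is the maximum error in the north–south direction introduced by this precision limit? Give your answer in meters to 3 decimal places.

Rounding to 6 decimal places leaves the latitude within ±5e-07° of the true value.
Along the meridian that is 5e-07° × 111120 m/° = 0.05556 m.

0.056 meters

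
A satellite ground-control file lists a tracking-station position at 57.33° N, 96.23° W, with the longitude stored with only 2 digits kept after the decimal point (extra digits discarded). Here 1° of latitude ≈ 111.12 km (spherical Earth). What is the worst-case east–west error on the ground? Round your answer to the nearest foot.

1968 feet

Truncating at 2 decimal places can drop up to a full unit in the last place, so the longitude may be off by as much as 0.01°.
One degree of longitude at 57.33° is 111120 × cos 57.33° ≈ 111120 × 0.5398 = 59982.5 m.
So at most 0.01° × 59982.5 ≈ 599.825 m east–west.
In feet: 599.825 m ÷ 0.3048 ≈ 1967.9 ft.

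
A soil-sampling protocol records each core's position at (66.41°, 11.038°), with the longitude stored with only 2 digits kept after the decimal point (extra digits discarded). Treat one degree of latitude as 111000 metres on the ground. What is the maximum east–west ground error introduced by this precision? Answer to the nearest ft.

1457 ft

Truncating at 2 decimal places can drop up to a full unit in the last place, so the longitude may be off by as much as 0.01°.
One degree of longitude at 66.41° is 111000 × cos 66.41° ≈ 111000 × 0.4002 = 44421 m.
East–west error: 0.01° × 44421 m/° ≈ 444.21 m.
Converting: 444.21 m × 3.2808 ft/m ≈ 1457.4 ft.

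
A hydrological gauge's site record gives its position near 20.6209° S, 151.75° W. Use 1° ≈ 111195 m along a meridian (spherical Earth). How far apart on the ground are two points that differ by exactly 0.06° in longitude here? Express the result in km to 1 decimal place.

6.2 km

0.06° of longitude at 20.6209° is 0.06 × 111195 × cos 20.6209° ≈ 0.06 × 104071 = 6244.25 m.
That is 6244.25 m = 6.2443 km.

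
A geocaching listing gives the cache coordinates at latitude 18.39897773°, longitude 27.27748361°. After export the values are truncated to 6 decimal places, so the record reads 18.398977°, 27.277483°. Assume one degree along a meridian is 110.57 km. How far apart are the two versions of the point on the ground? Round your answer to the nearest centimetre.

10 centimetres

The latitude changed by +0.00000073° and the longitude by +0.00000061°.
North–south shift: 0.00000073 × 110570 = 0.0807161 m.
E–W at 18.399°: 0.00000061° × 110570 × cos 18.399° = 0.00000061 × 110570 × 0.9489 ≈ 0.0639999 m.
Combined displacement = (0.0807161² + 0.0639999²)^½ ≈ 0.10301 m.
That is 0.10301 m = 10.301 cm.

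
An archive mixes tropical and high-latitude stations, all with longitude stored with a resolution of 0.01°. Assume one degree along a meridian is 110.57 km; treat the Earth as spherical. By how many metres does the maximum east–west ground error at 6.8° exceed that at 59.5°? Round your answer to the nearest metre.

With a 0.01° grid the true value lies within half a step, ±0.01°/2 = ±0.005°, of the stored one.
Error at 6.8° = 0.005° × 110570 × cos 6.8° ≈ 552.85 × 0.9930 = 548.96 m.
At 59.5°: 0.005° × 110570 × cos 59.5° = 0.005 × 110570 × 0.5075 ≈ 280.59 m.
So the lower-latitude error exceeds the higher by 548.96 − 280.59 = 268.37 m.

268 metres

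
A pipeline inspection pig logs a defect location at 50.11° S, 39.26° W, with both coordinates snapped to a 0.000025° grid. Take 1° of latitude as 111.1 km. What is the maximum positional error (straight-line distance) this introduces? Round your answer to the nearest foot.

5 feet

With a 0.000025° grid the true value lies within half a step, ±0.000025°/2 = ±1.25e-05°, of the stored one.
Latitude error → 1.25e-05 × 111100 = 1.38875 m along the meridian.
E–W at 50.11°: 1.25e-05° × 111100 × cos 50.11° = 1.25e-05 × 111100 × 0.6413 ≈ 0.890627 m.
Worst case both components are at the extreme and orthogonal: √(1.38875² + 0.890627²) ≈ 1.6498 m.
Converting: 1.6498 m × 3.2808 ft/m ≈ 5.4127 ft.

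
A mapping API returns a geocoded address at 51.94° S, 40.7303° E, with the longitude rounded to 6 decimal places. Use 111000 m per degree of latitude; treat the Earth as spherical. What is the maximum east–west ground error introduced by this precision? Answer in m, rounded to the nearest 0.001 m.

0.034 m

Rounding to 6 decimal places leaves the longitude within ±5e-07° of the true value.
One degree of longitude at 51.94° is 111000 × cos 51.94° ≈ 111000 × 0.6165 = 68430 m.
East–west error: 5e-07° × 68430 m/° ≈ 0.034215 m.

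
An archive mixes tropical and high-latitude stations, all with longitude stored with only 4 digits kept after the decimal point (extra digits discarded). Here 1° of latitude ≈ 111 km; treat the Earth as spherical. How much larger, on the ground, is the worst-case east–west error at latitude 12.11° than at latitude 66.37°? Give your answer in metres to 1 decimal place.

Truncating at 4 decimal places can drop up to a full unit in the last place, so the longitude may be off by as much as 0.0001°.
At 12.11°: 0.0001° × 111000 × cos 12.11° = 0.0001 × 111000 × 0.9777 ≈ 10.853 m.
At 66.37°: 0.0001° × 111000 × cos 66.37° = 0.0001 × 111000 × 0.4008 ≈ 4.4492 m.
So the lower-latitude error exceeds the higher by 10.853 − 4.4492 = 6.4038 m.

6.4 metres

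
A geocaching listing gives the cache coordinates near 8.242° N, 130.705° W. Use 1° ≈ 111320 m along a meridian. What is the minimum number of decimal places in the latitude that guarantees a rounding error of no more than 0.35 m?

One degree of latitude covers 111320 m.
N decimal places → at most half a unit in the last place, 0.5 × 10⁻ᴺ° = 111320/2 × 10⁻ᴺ m.
Need 0.5 × 111320 × 10⁻ᴺ ≤ 0.35 → 10⁻ᴺ ≤ 6.288e-06, so N ≥ 5.20.
N = 5 would give 0.557 m (too coarse); N = 6 gives 0.0557 m ≤ 0.35 m.

6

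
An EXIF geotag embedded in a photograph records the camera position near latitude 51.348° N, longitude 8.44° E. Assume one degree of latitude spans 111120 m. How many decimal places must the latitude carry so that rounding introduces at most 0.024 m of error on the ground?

7

One degree of latitude covers 111120 m.
N decimal places → at most half a unit in the last place, 0.5 × 10⁻ᴺ° = 111120/2 × 10⁻ᴺ m.
Setting 55560 × 10⁻ᴺ ≤ 0.024 gives 10ᴺ ≥ 2.315e+06, i.e. N ≥ 6.36.
N = 6 would give 0.0556 m (too coarse); N = 7 gives 0.00556 m ≤ 0.024 m.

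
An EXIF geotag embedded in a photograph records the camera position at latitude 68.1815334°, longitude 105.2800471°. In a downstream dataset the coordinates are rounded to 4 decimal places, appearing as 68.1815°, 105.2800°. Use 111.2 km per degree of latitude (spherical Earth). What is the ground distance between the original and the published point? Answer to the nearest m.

4 m

Δlat = 68.1815334 − 68.1815 = +0.0000334°; Δlon = 105.2800471 − 105.2800 = +0.0000471°.
North–south shift: 0.0000334 × 111200 = 3.71408 m.
East–west at this latitude: 0.0000471° × 111200 × cos 68.1815° ≈ 0.0000471 × 41329.4 = 1.94662 m.
Hypotenuse of the two orthogonal shifts: √(3.71408² + 1.94662²) = 4.19329 m.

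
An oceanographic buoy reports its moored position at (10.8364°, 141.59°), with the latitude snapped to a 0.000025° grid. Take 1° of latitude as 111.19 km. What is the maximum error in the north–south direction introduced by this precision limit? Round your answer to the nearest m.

1 m

With a 0.000025° grid the true value lies within half a step, ±0.000025°/2 = ±1.25e-05°, of the stored one.
Along the meridian that is 1.25e-05° × 111190 m/° = 1.38987 m.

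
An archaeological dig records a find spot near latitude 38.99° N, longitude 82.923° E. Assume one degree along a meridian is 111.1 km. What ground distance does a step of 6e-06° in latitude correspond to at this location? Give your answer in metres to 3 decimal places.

0.667 metres

Along a meridian 6e-06° is 6e-06 × 111100 = 0.6666 m.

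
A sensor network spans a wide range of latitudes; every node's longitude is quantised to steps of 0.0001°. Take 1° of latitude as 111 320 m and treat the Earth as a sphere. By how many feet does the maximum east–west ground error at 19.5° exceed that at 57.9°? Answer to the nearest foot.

8 feet

With a 0.0001° grid the true value lies within half a step, ±0.0001°/2 = ±5e-05°, of the stored one.
Error at 19.5° = 5e-05° × 111320 × cos 19.5° ≈ 5.566 × 0.9426 = 5.2467 m.
Error at 57.9° = 5e-05° × 111320 × cos 57.9° ≈ 5.566 × 0.5314 = 2.9578 m.
Difference: 5.2467 − 2.9578 = 2.289 m.
In feet: 2.28898 m ÷ 0.3048 ≈ 7.5098 ft.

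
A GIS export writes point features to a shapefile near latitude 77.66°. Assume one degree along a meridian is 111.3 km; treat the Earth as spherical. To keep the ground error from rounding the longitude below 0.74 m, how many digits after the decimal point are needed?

At 77.66° one degree of longitude covers 111300 × cos 77.66° ≈ 111300 × 0.2137 ≈ 23786.2 m.
With N decimal places the half-ulp bound is 0.5·10⁻ᴺ°, or 0.5·10⁻ᴺ × 23786.2 m on the ground.
Need 0.5 × 23786.2 × 10⁻ᴺ ≤ 0.74 → 10⁻ᴺ ≤ 6.222e-05, so N ≥ 4.21.
N = 4 would give 1.19 m (too coarse); N = 5 gives 0.119 m ≤ 0.74 m.

5 decimal places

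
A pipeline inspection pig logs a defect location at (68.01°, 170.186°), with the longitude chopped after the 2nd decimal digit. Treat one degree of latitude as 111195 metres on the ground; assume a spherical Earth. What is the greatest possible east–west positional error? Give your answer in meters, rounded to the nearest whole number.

Truncating at 2 decimal places can drop up to a full unit in the last place, so the longitude may be off by as much as 0.01°.
One degree of longitude at 68.01° is 111195 × cos 68.01° ≈ 111195 × 0.3744 = 41636.4 m.
Maximum E–W displacement: 0.01 × 41636.4 = 416.364 m.

416 meters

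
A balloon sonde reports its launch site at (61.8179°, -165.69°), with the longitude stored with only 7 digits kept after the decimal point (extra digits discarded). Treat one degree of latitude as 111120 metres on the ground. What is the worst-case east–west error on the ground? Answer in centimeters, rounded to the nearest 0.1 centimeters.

Truncating at 7 decimal places can drop up to a full unit in the last place, so the longitude may be off by as much as 1e-07°.
At latitude 61.8179° a degree of longitude spans 111120 m × cos 61.8179° = 111120 × 0.4723 ≈ 52479.2 m.
East–west error: 1e-07° × 52479.2 m/° ≈ 0.00524792 m.
That is 0.00524792 m = 0.52479 cm.

0.5 centimeters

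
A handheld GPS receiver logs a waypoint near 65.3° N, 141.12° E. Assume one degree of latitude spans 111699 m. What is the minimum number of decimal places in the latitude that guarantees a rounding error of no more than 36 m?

4 decimal places

One degree of latitude covers 111699 m.
N decimal places → at most half a unit in the last place, 0.5 × 10⁻ᴺ° = 111699/2 × 10⁻ᴺ m.
Setting 55849.5 × 10⁻ᴺ ≤ 36 gives 10ᴺ ≥ 1551, i.e. N ≥ 3.19.
So 4 decimal places suffice (5.58 m); 3 would allow up to 55.8 m.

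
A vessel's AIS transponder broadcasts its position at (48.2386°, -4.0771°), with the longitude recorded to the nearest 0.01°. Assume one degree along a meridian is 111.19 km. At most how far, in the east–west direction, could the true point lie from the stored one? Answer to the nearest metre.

370 metres

Rounding to 2 decimal places leaves the longitude within ±0.005° of the true value.
Parallels shrink by cos φ, so at 48.2386° a degree of longitude is 111190 × 0.6660 ≈ 74055.9 m.
So at most 0.005° × 74055.9 ≈ 370.279 m east–west.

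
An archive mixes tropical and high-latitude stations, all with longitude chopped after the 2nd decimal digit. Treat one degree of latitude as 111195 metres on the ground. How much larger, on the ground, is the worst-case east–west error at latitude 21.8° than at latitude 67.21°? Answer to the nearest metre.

Truncating at 2 decimal places can drop up to a full unit in the last place, so the longitude may be off by as much as 0.01°.
At 21.8°: 0.01° × 111195 × cos 21.8° = 0.01 × 111195 × 0.9285 ≈ 1032.4 m.
Error at 67.21° = 0.01° × 111195 × cos 67.21° ≈ 1112 × 0.3874 = 430.72 m.
Difference: 1032.4 − 430.72 = 601.71 m.

602 metres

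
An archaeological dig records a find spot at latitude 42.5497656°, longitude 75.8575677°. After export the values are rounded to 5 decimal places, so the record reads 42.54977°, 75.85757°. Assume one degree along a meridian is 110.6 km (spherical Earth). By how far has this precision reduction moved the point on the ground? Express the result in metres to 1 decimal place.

Δlat = 42.5497656 − 42.54977 = -0.0000044°; Δlon = 75.8575677 − 75.85757 = -0.0000023°.
N–S: -0.0000044° × 110600 m/° = -0.48664 m.
East–west at this latitude: -0.0000023° × 110600 × cos 42.5498° ≈ -0.0000023 × 81477.9 = -0.187399 m.
Combined displacement = (0.48664² + 0.187399²)^½ ≈ 0.521476 m.

0.5 metres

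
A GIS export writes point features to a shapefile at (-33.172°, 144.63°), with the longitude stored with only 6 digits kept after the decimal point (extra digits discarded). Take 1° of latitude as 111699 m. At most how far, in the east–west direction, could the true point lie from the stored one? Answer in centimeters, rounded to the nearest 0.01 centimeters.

9.35 centimeters

Truncating at 6 decimal places can drop up to a full unit in the last place, so the longitude may be off by as much as 1e-06°.
At latitude 33.172° a degree of longitude spans 111699 m × cos 33.172° = 111699 × 0.8370 ≈ 93495.6 m.
East–west error: 1e-06° × 93495.6 m/° ≈ 0.0934956 m.
That is 0.0934956 m = 9.3496 cm.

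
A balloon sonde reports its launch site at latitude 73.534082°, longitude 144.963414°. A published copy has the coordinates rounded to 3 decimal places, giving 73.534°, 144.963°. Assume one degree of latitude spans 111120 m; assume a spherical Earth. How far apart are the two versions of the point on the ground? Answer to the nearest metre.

Δlat = 73.534082 − 73.534 = +0.000082°; Δlon = 144.963414 − 144.963 = +0.000414°.
North–south shift: 0.000082 × 111120 = 9.11184 m.
East–west at this latitude: 0.000414° × 111120 × cos 73.534° ≈ 0.000414 × 31496.6 = 13.0396 m.
Distance: √(9.11184² + 13.0396²) ≈ 15.9077 m.

16 metres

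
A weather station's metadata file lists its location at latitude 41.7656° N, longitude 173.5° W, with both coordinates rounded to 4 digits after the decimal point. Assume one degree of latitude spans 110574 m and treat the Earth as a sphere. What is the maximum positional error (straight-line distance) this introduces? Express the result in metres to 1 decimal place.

6.9 metres

Rounding to 4 decimal places leaves each coordinate within ±5e-05° of the true value.
North–south component: 5e-05° × 110574 = 5.5287 m.
East–west component at 41.7656°: 5e-05° × 110574 × cos 41.7656° ≈ 5e-05 × 82474.5 ≈ 4.12372 m.
Worst case both components are at the extreme and orthogonal: √(5.5287² + 4.12372²) ≈ 6.89722 m.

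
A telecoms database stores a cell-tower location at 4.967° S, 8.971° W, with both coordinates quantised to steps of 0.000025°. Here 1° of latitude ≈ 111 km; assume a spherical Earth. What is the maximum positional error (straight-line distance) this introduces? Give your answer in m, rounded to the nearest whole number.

2 m

With a 0.000025° grid the true value lies within half a step, ±0.000025°/2 = ±1.25e-05°, of the stored one.
North–south component: 1.25e-05° × 111000 = 1.3875 m.
Longitude error → 1.25e-05 × 111000 × cos 4.967° = 1.25e-05 × 111000 × 0.9962 ≈ 1.38229 m.
Combining orthogonally: (1.3875² + 1.38229²)^½ ≈ 1.95854 m.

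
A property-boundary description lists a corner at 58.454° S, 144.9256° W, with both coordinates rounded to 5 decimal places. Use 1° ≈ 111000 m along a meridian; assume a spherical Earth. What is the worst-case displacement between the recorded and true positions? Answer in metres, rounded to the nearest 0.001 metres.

Rounding to 5 decimal places leaves each coordinate within ±5e-06° of the true value.
North–south component: 5e-06° × 111000 = 0.555 m.
East–west component at 58.454°: 5e-06° × 111000 × cos 58.454° ≈ 5e-06 × 58073.3 ≈ 0.290367 m.
Combining orthogonally: (0.555² + 0.290367²)^½ ≈ 0.626369 m.

0.626 metres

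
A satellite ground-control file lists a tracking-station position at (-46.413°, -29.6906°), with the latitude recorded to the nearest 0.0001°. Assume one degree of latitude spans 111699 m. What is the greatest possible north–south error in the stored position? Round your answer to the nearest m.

Rounding to 4 decimal places leaves the latitude within ±5e-05° of the true value.
So the N–S error is at most 5e-05 × 111699 = 5.58495 m.

6 m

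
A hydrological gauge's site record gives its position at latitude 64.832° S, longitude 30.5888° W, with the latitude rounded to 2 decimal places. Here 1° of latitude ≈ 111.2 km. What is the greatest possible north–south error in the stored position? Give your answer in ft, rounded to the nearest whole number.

Rounding to 2 decimal places leaves the latitude within ±0.005° of the true value.
North–south distance: 0.005° × 111200 m/° = 556 m.
In feet: 556 m ÷ 0.3048 ≈ 1824.1 ft.

1824 ft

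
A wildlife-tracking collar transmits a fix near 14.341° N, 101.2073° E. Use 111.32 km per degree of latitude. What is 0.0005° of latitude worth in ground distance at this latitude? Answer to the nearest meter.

Along a meridian 0.0005° is 0.0005 × 111320 = 55.66 m.

56 meters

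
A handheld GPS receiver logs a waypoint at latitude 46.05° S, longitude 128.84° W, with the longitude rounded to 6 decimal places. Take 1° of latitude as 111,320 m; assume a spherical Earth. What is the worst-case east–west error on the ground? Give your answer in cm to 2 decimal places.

3.86 cm

Rounding to 6 decimal places leaves the longitude within ±5e-07° of the true value.
One degree of longitude at 46.05° is 111320 × cos 46.05° ≈ 111320 × 0.6940 = 77259.5 m.
East–west error: 5e-07° × 77259.5 m/° ≈ 0.0386297 m.
That is 0.0386297 m = 3.863 cm.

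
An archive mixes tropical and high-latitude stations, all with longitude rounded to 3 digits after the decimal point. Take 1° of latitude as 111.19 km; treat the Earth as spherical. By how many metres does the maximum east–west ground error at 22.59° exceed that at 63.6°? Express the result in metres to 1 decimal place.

26.6 metres

Rounding to 3 decimal places leaves the longitude within ±0.0005° of the true value.
At 22.59°: 0.0005° × 111190 × cos 22.59° = 0.0005 × 111190 × 0.9233 ≈ 51.33 m.
Error at 63.6° = 0.0005° × 111190 × cos 63.6° ≈ 55.595 × 0.4446 = 24.719 m.
So the lower-latitude error exceeds the higher by 51.33 − 24.719 = 26.61 m.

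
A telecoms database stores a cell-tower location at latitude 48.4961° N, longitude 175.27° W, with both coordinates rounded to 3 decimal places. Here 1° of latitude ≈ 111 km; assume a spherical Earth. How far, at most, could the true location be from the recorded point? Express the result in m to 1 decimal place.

66.6 m

Rounding to 3 decimal places leaves each coordinate within ±0.0005° of the true value.
Latitude error → 0.0005 × 111000 = 55.5 m along the meridian.
Longitude error → 0.0005 × 111000 × cos 48.4961° = 0.0005 × 111000 × 0.6627 ≈ 36.7782 m.
The two errors are perpendicular, so the maximum displacement is √(55.5² + 36.7782²) ≈ 66.5799 m.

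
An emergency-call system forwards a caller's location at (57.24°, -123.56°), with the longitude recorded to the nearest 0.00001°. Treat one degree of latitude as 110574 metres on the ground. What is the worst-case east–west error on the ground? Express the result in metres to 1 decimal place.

Rounding to 5 decimal places leaves the longitude within ±5e-06° of the true value.
One degree of longitude at 57.24° is 110574 × cos 57.24° ≈ 110574 × 0.5411 = 59833.9 m.
Maximum E–W displacement: 5e-06 × 59833.9 = 0.29917 m.

0.3 metres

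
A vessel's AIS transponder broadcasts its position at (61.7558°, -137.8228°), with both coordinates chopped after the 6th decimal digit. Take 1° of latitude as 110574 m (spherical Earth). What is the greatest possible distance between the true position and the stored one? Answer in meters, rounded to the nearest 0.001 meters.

0.122 meters

Truncating at 6 decimal places can drop up to a full unit in the last place, so each coordinate may be off by as much as 1e-06°.
N–S: 1e-06° × 110574 m/° = 0.110574 m.
Longitude error → 1e-06 × 110574 × cos 61.7558° = 1e-06 × 110574 × 0.4732 ≈ 0.052327 m.
Combining orthogonally: (0.110574² + 0.052327²)^½ ≈ 0.12233 m.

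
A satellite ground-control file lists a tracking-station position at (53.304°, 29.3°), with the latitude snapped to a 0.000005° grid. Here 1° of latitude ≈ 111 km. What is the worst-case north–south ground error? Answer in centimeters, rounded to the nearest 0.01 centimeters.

With a 0.000005° grid the true value lies within half a step, ±0.000005°/2 = ±2.5e-06°, of the stored one.
Along the meridian that is 2.5e-06° × 111000 m/° = 0.2775 m.
That is 0.2775 m = 27.75 cm.

27.75 centimeters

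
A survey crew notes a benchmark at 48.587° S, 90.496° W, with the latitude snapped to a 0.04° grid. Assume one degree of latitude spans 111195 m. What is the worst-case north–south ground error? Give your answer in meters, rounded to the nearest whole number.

2224 meters

With a 0.04° grid the true value lies within half a step, ±0.04°/2 = ±0.02°, of the stored one.
Along the meridian that is 0.02° × 111195 m/° = 2223.9 m.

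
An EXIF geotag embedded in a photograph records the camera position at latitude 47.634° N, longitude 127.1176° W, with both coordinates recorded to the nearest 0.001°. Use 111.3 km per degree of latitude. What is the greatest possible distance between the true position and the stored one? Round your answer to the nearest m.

Rounding to 3 decimal places leaves each coordinate within ±0.0005° of the true value.
North–south component: 0.0005° × 111300 = 55.65 m.
Longitude error → 0.0005 × 111300 × cos 47.634° = 0.0005 × 111300 × 0.6739 ≈ 37.5005 m.
Worst case both components are at the extreme and orthogonal: √(55.65² + 37.5005²) ≈ 67.106 m.

67 m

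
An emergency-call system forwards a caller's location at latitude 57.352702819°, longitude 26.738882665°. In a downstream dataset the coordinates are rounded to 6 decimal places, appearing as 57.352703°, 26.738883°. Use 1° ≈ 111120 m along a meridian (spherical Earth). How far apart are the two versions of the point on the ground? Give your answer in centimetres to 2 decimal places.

2.84 centimetres

Δlat = 57.352702819 − 57.352703 = -0.000000181°; Δlon = 26.738882665 − 26.738883 = -0.000000335°.
North–south shift: -0.000000181 × 111120 = -0.0201127 m.
E–W at 57.3527°: -0.000000335° × 111120 × cos 57.3527° = -0.000000335 × 111120 × 0.5395 ≈ -0.0200817 m.
Combined displacement = (0.0201127² + 0.0200817²)^½ ≈ 0.0284218 m.
That is 0.0284218 m = 2.8422 cm.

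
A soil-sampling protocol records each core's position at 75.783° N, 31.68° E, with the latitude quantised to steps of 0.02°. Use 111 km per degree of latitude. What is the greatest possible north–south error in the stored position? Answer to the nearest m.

1110 m

With a 0.02° grid the true value lies within half a step, ±0.02°/2 = ±0.01°, of the stored one.
North–south distance: 0.01° × 111000 m/° = 1110 m.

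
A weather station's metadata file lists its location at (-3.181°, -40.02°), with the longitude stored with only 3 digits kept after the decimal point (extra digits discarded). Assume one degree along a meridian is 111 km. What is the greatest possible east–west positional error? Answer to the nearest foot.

Truncating at 3 decimal places can drop up to a full unit in the last place, so the longitude may be off by as much as 0.001°.
At latitude 3.181° a degree of longitude spans 111000 m × cos 3.181° = 111000 × 0.9985 ≈ 110829 m.
So at most 0.001° × 110829 ≈ 110.829 m east–west.
In feet: 110.829 m ÷ 0.3048 ≈ 363.61 ft.

364 feet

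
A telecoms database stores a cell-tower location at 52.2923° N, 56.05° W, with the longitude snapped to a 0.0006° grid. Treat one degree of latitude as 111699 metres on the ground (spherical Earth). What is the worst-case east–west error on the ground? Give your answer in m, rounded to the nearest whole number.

20 m

With a 0.0006° grid the true value lies within half a step, ±0.0006°/2 = ±0.0003°, of the stored one.
Parallels shrink by cos φ, so at 52.2923° a degree of longitude is 111699 × 0.6116 ≈ 68318.8 m.
East–west error: 0.0003° × 68318.8 m/° ≈ 20.4957 m.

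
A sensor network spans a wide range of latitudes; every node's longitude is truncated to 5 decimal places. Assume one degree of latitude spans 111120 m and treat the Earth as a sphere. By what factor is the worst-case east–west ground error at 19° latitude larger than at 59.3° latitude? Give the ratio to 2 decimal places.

1.85

Truncating at 5 decimal places can drop up to a full unit in the last place, so the longitude may be off by as much as 1e-05°.
Error at 19° = 1e-05° × 111120 × cos 19° ≈ 1.1112 × 0.9455 = 1.0507 m.
Error at 59.3° = 1e-05° × 111120 × cos 59.3° ≈ 1.1112 × 0.5105 = 0.56732 m.
The ratio reduces to cos 19° / cos 59.3° = 0.9455/0.5105 ≈ 1.8520.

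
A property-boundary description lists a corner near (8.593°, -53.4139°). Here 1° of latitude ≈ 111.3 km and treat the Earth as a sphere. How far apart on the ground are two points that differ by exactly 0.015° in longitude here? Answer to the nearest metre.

1651 metres

0.015° of longitude at 8.593° is 0.015 × 111300 × cos 8.593° ≈ 0.015 × 110051 = 1650.76 m.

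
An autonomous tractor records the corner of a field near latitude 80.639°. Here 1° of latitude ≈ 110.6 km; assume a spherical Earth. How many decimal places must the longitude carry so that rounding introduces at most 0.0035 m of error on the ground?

7 decimal places

At 80.639° one degree of longitude covers 110600 × cos 80.639° ≈ 110600 × 0.1627 ≈ 17989.6 m.
Rounding to N decimal places gives at most 0.5 × 10⁻ᴺ degrees of error, i.e. 0.5 × 10⁻ᴺ × 17989.6 m.
Setting 8994.79 × 10⁻ᴺ ≤ 0.0035 gives 10ᴺ ≥ 2.57e+06, i.e. N ≥ 6.41.
N = 6 would give 0.00899 m (too coarse); N = 7 gives 0.000899 m ≤ 0.0035 m.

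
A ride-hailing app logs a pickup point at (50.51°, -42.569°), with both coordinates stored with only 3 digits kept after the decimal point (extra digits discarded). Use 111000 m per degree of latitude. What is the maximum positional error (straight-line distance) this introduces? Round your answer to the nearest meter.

132 meters

Truncating at 3 decimal places can drop up to a full unit in the last place, so each coordinate may be off by as much as 0.001°.
N–S: 0.001° × 111000 m/° = 111 m.
East–west component at 50.51°: 0.001° × 111000 × cos 50.51° ≈ 0.001 × 70589.7 ≈ 70.5897 m.
Combining orthogonally: (111² + 70.5897²)^½ ≈ 131.544 m.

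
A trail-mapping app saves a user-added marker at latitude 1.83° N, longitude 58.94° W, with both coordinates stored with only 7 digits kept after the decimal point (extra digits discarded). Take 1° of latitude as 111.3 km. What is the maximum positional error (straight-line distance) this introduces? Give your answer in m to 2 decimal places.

0.02 m

Truncating at 7 decimal places can drop up to a full unit in the last place, so each coordinate may be off by as much as 1e-07°.
North–south component: 1e-07° × 111300 = 0.01113 m.
Longitude error → 1e-07 × 111300 × cos 1.83° = 1e-07 × 111300 × 0.9995 ≈ 0.0111243 m.
Worst case both components are at the extreme and orthogonal: √(0.01113² + 0.0111243²) ≈ 0.0157362 m.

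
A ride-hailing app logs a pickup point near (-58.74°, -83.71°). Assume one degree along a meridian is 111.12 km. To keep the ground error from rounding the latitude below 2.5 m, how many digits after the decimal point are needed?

One degree of latitude covers 111120 m.
With N decimal places the half-ulp bound is 0.5·10⁻ᴺ°, or 0.5·10⁻ᴺ × 111120 m on the ground.
Need 0.5 × 111120 × 10⁻ᴺ ≤ 2.5 → 10⁻ᴺ ≤ 4.500e-05, so N ≥ 4.35.
So 5 decimal places suffice (0.556 m); 4 would allow up to 5.56 m.

5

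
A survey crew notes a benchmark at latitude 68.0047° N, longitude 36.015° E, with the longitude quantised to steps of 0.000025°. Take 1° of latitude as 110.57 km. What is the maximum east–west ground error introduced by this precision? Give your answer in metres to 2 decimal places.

0.52 metres

With a 0.000025° grid the true value lies within half a step, ±0.000025°/2 = ±1.25e-05°, of the stored one.
At latitude 68.0047° a degree of longitude spans 110570 m × cos 68.0047° = 110570 × 0.3745 ≈ 41411.8 m.
East–west error: 1.25e-05° × 41411.8 m/° ≈ 0.517648 m.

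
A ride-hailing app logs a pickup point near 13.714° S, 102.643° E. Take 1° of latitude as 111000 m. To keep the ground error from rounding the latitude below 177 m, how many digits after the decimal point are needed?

One degree of latitude covers 111000 m.
With N decimal places the half-ulp bound is 0.5·10⁻ᴺ°, or 0.5·10⁻ᴺ × 111000 m on the ground.
Setting 55500 × 10⁻ᴺ ≤ 177 gives 10ᴺ ≥ 313.6, i.e. N ≥ 2.50.
N = 2 would give 555 m (too coarse); N = 3 gives 55.5 m ≤ 177 m.

3 decimal places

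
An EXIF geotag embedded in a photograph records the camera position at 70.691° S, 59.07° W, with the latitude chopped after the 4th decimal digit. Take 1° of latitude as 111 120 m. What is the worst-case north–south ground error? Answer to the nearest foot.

Truncating at 4 decimal places can drop up to a full unit in the last place, so the latitude may be off by as much as 0.0001°.
So the N–S error is at most 0.0001 × 111120 = 11.112 m.
Converting: 11.112 m × 3.2808 ft/m ≈ 36.457 ft.

36 feet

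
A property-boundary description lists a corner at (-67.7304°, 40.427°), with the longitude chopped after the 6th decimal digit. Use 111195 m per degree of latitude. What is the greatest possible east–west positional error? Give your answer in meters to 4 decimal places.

Truncating at 6 decimal places can drop up to a full unit in the last place, so the longitude may be off by as much as 1e-06°.
Parallels shrink by cos φ, so at 67.7304° a degree of longitude is 111195 × 0.3790 ≈ 42139 m.
So at most 1e-06° × 42139 ≈ 0.042139 m east–west.

0.0421 meters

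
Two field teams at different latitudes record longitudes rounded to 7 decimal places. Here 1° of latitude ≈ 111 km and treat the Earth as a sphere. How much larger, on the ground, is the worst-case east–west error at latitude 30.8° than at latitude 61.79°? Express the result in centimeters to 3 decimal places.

Rounding to 7 decimal places leaves the longitude within ±5e-08° of the true value.
Error at 30.8° = 5e-08° × 111000 × cos 30.8° ≈ 0.00555 × 0.8590 = 0.0047672 m.
Error at 61.79° = 5e-08° × 111000 × cos 61.79° ≈ 0.00555 × 0.4727 = 0.0026235 m.
Difference: 0.0047672 − 0.0026235 = 0.0021437 m.
That is 0.00214372 m = 0.21437 cm.

0.214 centimeters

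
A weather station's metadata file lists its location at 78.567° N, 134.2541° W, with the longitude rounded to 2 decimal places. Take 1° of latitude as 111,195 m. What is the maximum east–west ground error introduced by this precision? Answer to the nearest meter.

Rounding to 2 decimal places leaves the longitude within ±0.005° of the true value.
One degree of longitude at 78.567° is 111195 × cos 78.567° ≈ 111195 × 0.1982 = 22041.3 m.
So at most 0.005° × 22041.3 ≈ 110.206 m east–west.

110 meters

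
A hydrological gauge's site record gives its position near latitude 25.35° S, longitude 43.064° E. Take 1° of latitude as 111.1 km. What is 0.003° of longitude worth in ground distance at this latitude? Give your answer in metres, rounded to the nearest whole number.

301 metres

At 25.35° a degree of longitude is 111100 × cos 25.35° ≈ 100402 m, so 0.003° corresponds to 301.206 m.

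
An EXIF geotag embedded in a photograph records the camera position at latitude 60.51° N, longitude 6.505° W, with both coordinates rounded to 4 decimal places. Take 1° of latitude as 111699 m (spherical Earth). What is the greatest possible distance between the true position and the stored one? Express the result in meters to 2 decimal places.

Rounding to 4 decimal places leaves each coordinate within ±5e-05° of the true value.
Latitude error → 5e-05 × 111699 = 5.58495 m along the meridian.
E–W at 60.51°: 5e-05° × 111699 × cos 60.51° = 5e-05 × 111699 × 0.4923 ≈ 2.74931 m.
Worst case both components are at the extreme and orthogonal: √(5.58495² + 2.74931²) ≈ 6.22498 m.

6.22 meters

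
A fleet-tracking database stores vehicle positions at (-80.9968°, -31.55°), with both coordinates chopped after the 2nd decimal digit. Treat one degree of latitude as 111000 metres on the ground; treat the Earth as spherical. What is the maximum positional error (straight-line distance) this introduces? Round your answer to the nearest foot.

Truncating at 2 decimal places can drop up to a full unit in the last place, so each coordinate may be off by as much as 0.01°.
Latitude error → 0.01 × 111000 = 1110 m along the meridian.
East–west component at 80.9968°: 0.01° × 111000 × cos 80.9968° ≈ 0.01 × 17370.3 ≈ 173.703 m.
Worst case both components are at the extreme and orthogonal: √(1110² + 173.703²) ≈ 1123.51 m.
In feet: 1123.51 m ÷ 0.3048 ≈ 3686.1 ft.

3686 feet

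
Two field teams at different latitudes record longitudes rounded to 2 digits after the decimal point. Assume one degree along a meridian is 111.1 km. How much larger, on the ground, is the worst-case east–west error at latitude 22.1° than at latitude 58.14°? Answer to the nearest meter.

221 meters

Rounding to 2 decimal places leaves the longitude within ±0.005° of the true value.
At 22.1°: 0.005° × 111100 × cos 22.1° = 0.005 × 111100 × 0.9265 ≈ 514.69 m.
At 58.14°: 0.005° × 111100 × cos 58.14° = 0.005 × 111100 × 0.5278 ≈ 293.22 m.
So the lower-latitude error exceeds the higher by 514.69 − 293.22 = 221.47 m.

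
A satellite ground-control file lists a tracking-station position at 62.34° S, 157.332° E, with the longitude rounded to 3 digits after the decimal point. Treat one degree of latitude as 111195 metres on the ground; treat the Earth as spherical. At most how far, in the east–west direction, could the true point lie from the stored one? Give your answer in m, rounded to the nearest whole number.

Rounding to 3 decimal places leaves the longitude within ±0.0005° of the true value.
One degree of longitude at 62.34° is 111195 × cos 62.34° ≈ 111195 × 0.4642 = 51619.4 m.
East–west error: 0.0005° × 51619.4 m/° ≈ 25.8097 m.

26 m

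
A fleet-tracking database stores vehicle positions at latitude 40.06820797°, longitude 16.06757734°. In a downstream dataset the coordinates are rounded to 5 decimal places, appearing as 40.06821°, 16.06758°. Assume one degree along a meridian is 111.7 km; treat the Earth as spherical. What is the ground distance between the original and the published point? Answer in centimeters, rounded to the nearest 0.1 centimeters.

32.1 centimeters

The latitude changed by -0.00000203° and the longitude by -0.00000266°.
North–south shift: -0.00000203 × 111700 = -0.226751 m.
E–W at 40.0682°: -0.00000266° × 111700 × cos 40.0682° = -0.00000266 × 111700 × 0.7653 ≈ -0.227381 m.
Distance: √(0.226751² + 0.227381²) ≈ 0.32112 m.
That is 0.32112 m = 32.112 cm.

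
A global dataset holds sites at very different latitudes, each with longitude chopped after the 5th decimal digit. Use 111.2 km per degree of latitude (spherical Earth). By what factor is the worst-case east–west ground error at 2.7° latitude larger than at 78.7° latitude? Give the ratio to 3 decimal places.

Truncating at 5 decimal places can drop up to a full unit in the last place, so the longitude may be off by as much as 1e-05°.
Error at 2.7° = 1e-05° × 111200 × cos 2.7° ≈ 1.112 × 0.9989 = 1.1108 m.
Error at 78.7° = 1e-05° × 111200 × cos 78.7° ≈ 1.112 × 0.1959 = 0.21789 m.
Ratio: 1.1108 / 0.21789 = cos 2.7° / cos 78.7° ≈ 5.0978.

5.098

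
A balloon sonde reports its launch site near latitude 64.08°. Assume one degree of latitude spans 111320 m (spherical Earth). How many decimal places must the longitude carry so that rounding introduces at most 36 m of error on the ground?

3 decimal places

At 64.08° one degree of longitude covers 111320 × cos 64.08° ≈ 111320 × 0.4371 ≈ 48659.7 m.
With N decimal places the half-ulp bound is 0.5·10⁻ᴺ°, or 0.5·10⁻ᴺ × 48659.7 m on the ground.
Need 0.5 × 48659.7 × 10⁻ᴺ ≤ 36 → 10⁻ᴺ ≤ 1.480e-03, so N ≥ 2.83.
So 3 decimal places suffice (24.3 m); 2 would allow up to 243 m.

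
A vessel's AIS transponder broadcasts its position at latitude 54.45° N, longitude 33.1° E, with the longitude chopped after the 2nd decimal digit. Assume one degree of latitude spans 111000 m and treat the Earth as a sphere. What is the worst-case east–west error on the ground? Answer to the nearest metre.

Truncating at 2 decimal places can drop up to a full unit in the last place, so the longitude may be off by as much as 0.01°.
One degree of longitude at 54.45° is 111000 × cos 54.45° ≈ 111000 × 0.5814 = 64536.9 m.
East–west error: 0.01° × 64536.9 m/° ≈ 645.369 m.

645 metres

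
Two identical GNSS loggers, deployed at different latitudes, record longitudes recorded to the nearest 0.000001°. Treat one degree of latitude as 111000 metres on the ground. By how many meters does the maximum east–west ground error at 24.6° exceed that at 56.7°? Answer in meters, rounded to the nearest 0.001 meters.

Rounding to 6 decimal places leaves the longitude within ±5e-07° of the true value.
Error at 24.6° = 5e-07° × 111000 × cos 24.6° ≈ 0.0555 × 0.9092 = 0.050463 m.
At 56.7°: 5e-07° × 111000 × cos 56.7° = 5e-07 × 111000 × 0.5490 ≈ 0.030471 m.
So the lower-latitude error exceeds the higher by 0.050463 − 0.030471 = 0.019992 m.

0.020 meters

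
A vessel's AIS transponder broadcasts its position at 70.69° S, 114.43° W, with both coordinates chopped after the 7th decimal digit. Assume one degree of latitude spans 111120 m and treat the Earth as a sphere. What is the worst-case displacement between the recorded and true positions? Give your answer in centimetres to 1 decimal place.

1.2 centimetres

Truncating at 7 decimal places can drop up to a full unit in the last place, so each coordinate may be off by as much as 1e-07°.
North–south component: 1e-07° × 111120 = 0.011112 m.
Longitude error → 1e-07 × 111120 × cos 70.69° = 1e-07 × 111120 × 0.3307 ≈ 0.00367451 m.
Worst case both components are at the extreme and orthogonal: √(0.011112² + 0.00367451²) ≈ 0.0117038 m.
That is 0.0117038 m = 1.1704 cm.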